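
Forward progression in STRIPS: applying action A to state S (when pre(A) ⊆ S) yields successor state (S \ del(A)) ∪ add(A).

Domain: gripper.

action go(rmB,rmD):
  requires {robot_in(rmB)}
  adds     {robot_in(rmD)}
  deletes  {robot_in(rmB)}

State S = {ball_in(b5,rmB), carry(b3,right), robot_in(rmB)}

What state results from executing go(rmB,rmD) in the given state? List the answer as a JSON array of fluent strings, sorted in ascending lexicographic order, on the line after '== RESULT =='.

Progress:
  pre ⊆ S: {robot_in(rmB)} ⊆ S  — applicable
  S \ del = {ball_in(b5,rmB), carry(b3,right)}
  ∪ add   = {ball_in(b5,rmB), carry(b3,right), robot_in(rmD)}

== RESULT ==
["ball_in(b5,rmB)", "carry(b3,right)", "robot_in(rmD)"]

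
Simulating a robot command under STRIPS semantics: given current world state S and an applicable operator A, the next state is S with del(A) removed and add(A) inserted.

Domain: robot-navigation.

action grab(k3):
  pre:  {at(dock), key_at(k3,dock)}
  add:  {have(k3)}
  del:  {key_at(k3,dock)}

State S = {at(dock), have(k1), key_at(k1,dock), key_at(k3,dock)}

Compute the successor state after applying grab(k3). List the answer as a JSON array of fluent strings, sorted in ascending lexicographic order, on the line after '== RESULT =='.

Compute (S \ del) ∪ add:
  pre ⊆ S: {at(dock), key_at(k3,dock)} ⊆ S  — applicable
  S \ del = {at(dock), have(k1), key_at(k1,dock)}
  ∪ add   = {at(dock), have(k1), have(k3), key_at(k1,dock)}

== RESULT ==
["at(dock)", "have(k1)", "have(k3)", "key_at(k1,dock)"]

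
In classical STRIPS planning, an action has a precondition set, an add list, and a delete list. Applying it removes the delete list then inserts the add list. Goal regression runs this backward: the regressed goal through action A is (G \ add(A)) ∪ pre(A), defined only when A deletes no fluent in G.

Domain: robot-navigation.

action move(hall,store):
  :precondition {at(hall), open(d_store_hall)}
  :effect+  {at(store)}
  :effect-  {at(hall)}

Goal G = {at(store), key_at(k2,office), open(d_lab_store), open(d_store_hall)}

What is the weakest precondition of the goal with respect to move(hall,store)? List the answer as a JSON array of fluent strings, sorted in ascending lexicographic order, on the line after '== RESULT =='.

Compute (G \ add) ∪ pre:
  G ∩ del = {}  (empty — regression defined)
  G \ add = {at(store), key_at(k2,office), open(d_lab_store), open(d_store_hall)} \ {at(store)} = {key_at(k2,office), open(d_lab_store), open(d_store_hall)}
  ∪ pre   = {key_at(k2,office), open(d_lab_store), open(d_store_hall)} ∪ {at(hall), open(d_store_hall)}
          = {at(hall), key_at(k2,office), open(d_lab_store), open(d_store_hall)}

== RESULT ==
["at(hall)", "key_at(k2,office)", "open(d_lab_store)", "open(d_store_hall)"]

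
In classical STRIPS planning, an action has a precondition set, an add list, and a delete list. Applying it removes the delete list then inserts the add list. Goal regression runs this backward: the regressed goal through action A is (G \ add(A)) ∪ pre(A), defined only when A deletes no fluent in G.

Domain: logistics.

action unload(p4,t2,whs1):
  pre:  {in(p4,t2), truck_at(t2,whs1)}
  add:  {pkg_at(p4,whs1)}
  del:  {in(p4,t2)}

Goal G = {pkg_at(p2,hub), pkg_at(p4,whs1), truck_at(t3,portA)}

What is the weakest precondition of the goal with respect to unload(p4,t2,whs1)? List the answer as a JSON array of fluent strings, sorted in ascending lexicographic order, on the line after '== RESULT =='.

Regress:
  G ∩ del = {}  (empty — regression defined)
  G \ add = {pkg_at(p2,hub), pkg_at(p4,whs1), truck_at(t3,portA)} \ {pkg_at(p4,whs1)} = {pkg_at(p2,hub), truck_at(t3,portA)}
  ∪ pre   = {pkg_at(p2,hub), truck_at(t3,portA)} ∪ {in(p4,t2), truck_at(t2,whs1)}
          = {in(p4,t2), pkg_at(p2,hub), truck_at(t2,whs1), truck_at(t3,portA)}

== RESULT ==
["in(p4,t2)", "pkg_at(p2,hub)", "truck_at(t2,whs1)", "truck_at(t3,portA)"]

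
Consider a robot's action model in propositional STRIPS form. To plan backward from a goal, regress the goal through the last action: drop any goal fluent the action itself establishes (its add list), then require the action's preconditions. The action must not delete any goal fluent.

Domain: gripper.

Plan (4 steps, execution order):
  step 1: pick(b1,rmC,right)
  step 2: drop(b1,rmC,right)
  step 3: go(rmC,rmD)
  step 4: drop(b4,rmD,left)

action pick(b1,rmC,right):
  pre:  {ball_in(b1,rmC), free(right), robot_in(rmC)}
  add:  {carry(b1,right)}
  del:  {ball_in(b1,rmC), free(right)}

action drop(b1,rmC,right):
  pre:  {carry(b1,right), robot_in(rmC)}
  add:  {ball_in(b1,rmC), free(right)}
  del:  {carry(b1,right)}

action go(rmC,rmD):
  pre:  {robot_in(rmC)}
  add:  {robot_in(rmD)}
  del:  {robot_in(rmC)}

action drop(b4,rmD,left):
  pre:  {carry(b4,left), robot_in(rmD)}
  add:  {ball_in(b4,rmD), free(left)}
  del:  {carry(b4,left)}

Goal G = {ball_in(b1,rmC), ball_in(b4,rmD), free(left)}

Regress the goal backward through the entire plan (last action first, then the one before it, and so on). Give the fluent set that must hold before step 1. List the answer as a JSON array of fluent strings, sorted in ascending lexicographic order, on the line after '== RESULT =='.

Regress step by step:
  through step 4 (drop(b4,rmD,left)): drop {ball_in(b4,rmD), free(left)}, keep {ball_in(b1,rmC)}, require {carry(b4,left), robot_in(rmD)}
    → {ball_in(b1,rmC), carry(b4,left), robot_in(rmD)}
  through step 3 (go(rmC,rmD)): drop {robot_in(rmD)}, keep {ball_in(b1,rmC), carry(b4,left)}, require {robot_in(rmC)}
    → {ball_in(b1,rmC), carry(b4,left), robot_in(rmC)}
  through step 2 (drop(b1,rmC,right)): drop {ball_in(b1,rmC)}, keep {carry(b4,left), robot_in(rmC)}, require {carry(b1,right), robot_in(rmC)}
    → {carry(b1,right), carry(b4,left), robot_in(rmC)}
  through step 1 (pick(b1,rmC,right)): drop {carry(b1,right)}, keep {carry(b4,left), robot_in(rmC)}, require {ball_in(b1,rmC), free(right), robot_in(rmC)}
    → {ball_in(b1,rmC), carry(b4,left), free(right), robot_in(rmC)}

== RESULT ==
["ball_in(b1,rmC)", "carry(b4,left)", "free(right)", "robot_in(rmC)"]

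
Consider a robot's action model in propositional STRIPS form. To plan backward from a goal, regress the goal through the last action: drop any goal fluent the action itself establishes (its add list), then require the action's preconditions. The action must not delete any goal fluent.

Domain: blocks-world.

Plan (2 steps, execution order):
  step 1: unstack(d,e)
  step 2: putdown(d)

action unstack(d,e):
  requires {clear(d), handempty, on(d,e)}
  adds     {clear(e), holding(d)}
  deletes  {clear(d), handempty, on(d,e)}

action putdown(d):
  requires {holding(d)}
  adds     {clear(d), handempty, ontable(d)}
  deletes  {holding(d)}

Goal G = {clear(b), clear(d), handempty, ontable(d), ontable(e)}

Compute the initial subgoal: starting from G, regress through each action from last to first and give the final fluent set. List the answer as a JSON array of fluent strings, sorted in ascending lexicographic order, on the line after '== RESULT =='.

Work backward from the goal:
  through step 2 (putdown(d)): drop {clear(d), handempty, ontable(d)}, keep {clear(b), ontable(e)}, require {holding(d)}
    → {clear(b), holding(d), ontable(e)}
  through step 1 (unstack(d,e)): drop {holding(d)}, keep {clear(b), ontable(e)}, require {clear(d), handempty, on(d,e)}
    → {clear(b), clear(d), handempty, on(d,e), ontable(e)}

== RESULT ==
["clear(b)", "clear(d)", "handempty", "on(d,e)", "ontable(e)"]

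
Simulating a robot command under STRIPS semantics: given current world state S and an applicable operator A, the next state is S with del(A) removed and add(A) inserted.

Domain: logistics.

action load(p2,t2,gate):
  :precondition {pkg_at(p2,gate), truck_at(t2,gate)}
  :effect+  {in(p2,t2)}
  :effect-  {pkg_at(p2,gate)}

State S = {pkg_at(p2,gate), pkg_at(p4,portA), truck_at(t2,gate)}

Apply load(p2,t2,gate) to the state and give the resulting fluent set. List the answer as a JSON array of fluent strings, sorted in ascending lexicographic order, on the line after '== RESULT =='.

Compute (S \ del) ∪ add:
  pre ⊆ S: {pkg_at(p2,gate), truck_at(t2,gate)} ⊆ S  — applicable
  S \ del = {pkg_at(p4,portA), truck_at(t2,gate)}
  ∪ add   = {in(p2,t2), pkg_at(p4,portA), truck_at(t2,gate)}

== RESULT ==
["in(p2,t2)", "pkg_at(p4,portA)", "truck_at(t2,gate)"]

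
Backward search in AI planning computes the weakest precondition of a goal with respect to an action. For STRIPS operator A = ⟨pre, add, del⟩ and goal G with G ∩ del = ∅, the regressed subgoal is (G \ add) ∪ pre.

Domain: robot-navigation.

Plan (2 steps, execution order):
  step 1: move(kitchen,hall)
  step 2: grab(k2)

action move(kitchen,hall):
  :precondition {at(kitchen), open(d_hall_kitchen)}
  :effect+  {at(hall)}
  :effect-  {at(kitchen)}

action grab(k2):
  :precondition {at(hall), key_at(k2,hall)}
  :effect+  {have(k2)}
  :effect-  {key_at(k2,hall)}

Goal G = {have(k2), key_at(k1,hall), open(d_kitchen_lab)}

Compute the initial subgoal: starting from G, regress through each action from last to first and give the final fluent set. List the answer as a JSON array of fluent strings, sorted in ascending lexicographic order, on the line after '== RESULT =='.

Regress step by step:
  through step 2 (grab(k2)): drop {have(k2)}, keep {key_at(k1,hall), open(d_kitchen_lab)}, require {at(hall), key_at(k2,hall)}
    → {at(hall), key_at(k1,hall), key_at(k2,hall), open(d_kitchen_lab)}
  through step 1 (move(kitchen,hall)): drop {at(hall)}, keep {key_at(k1,hall), key_at(k2,hall), open(d_kitchen_lab)}, require {at(kitchen), open(d_hall_kitchen)}
    → {at(kitchen), key_at(k1,hall), key_at(k2,hall), open(d_hall_kitchen), open(d_kitchen_lab)}

== RESULT ==
["at(kitchen)", "key_at(k1,hall)", "key_at(k2,hall)", "open(d_hall_kitchen)", "open(d_kitchen_lab)"]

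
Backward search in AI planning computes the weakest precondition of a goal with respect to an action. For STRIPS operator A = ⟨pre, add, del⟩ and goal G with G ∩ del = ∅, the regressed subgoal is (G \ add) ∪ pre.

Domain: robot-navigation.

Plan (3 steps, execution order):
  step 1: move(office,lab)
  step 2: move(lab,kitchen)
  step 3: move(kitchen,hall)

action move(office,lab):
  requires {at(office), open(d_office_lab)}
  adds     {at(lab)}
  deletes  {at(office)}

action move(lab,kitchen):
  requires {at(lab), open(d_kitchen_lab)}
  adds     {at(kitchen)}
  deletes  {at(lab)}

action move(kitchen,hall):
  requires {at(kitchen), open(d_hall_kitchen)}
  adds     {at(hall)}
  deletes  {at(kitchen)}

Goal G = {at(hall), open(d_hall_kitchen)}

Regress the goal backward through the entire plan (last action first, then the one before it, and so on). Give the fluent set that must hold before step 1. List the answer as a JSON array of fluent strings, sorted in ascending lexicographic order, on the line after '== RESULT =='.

Work backward from the goal:
  through step 3 (move(kitchen,hall)): drop {at(hall)}, keep {open(d_hall_kitchen)}, require {at(kitchen), open(d_hall_kitchen)}
    → {at(kitchen), open(d_hall_kitchen)}
  through step 2 (move(lab,kitchen)): drop {at(kitchen)}, keep {open(d_hall_kitchen)}, require {at(lab), open(d_kitchen_lab)}
    → {at(lab), open(d_hall_kitchen), open(d_kitchen_lab)}
  through step 1 (move(office,lab)): drop {at(lab)}, keep {open(d_hall_kitchen), open(d_kitchen_lab)}, require {at(office), open(d_office_lab)}
    → {at(office), open(d_hall_kitchen), open(d_kitchen_lab), open(d_office_lab)}

== RESULT ==
["at(office)", "open(d_hall_kitchen)", "open(d_kitchen_lab)", "open(d_office_lab)"]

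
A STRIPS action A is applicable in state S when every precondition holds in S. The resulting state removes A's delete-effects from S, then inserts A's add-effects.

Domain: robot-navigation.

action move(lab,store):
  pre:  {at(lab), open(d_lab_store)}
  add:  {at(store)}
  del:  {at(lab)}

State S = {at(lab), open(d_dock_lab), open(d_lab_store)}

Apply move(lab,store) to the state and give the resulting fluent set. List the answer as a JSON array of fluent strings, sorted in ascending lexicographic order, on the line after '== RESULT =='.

Progress:
  pre ⊆ S: {at(lab), open(d_lab_store)} ⊆ S  — applicable
  S \ del = {open(d_dock_lab), open(d_lab_store)}
  ∪ add   = {at(store), open(d_dock_lab), open(d_lab_store)}

== RESULT ==
["at(store)", "open(d_dock_lab)", "open(d_lab_store)"]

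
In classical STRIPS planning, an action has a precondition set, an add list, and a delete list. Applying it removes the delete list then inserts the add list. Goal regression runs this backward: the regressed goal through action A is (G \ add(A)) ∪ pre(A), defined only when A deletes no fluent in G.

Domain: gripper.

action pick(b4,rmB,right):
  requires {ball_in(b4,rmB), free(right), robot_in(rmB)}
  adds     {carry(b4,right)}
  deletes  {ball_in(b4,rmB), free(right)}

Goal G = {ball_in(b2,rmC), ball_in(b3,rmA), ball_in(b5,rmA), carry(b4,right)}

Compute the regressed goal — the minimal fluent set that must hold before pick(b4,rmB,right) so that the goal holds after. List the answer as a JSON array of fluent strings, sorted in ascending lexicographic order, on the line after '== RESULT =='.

Compute (G \ add) ∪ pre:
  G ∩ del = {}  (empty — regression defined)
  G \ add = {ball_in(b2,rmC), ball_in(b3,rmA), ball_in(b5,rmA), carry(b4,right)} \ {carry(b4,right)} = {ball_in(b2,rmC), ball_in(b3,rmA), ball_in(b5,rmA)}
  ∪ pre   = {ball_in(b2,rmC), ball_in(b3,rmA), ball_in(b5,rmA)} ∪ {ball_in(b4,rmB), free(right), robot_in(rmB)}
          = {ball_in(b2,rmC), ball_in(b3,rmA), ball_in(b4,rmB), ball_in(b5,rmA), free(right), robot_in(rmB)}

== RESULT ==
["ball_in(b2,rmC)", "ball_in(b3,rmA)", "ball_in(b4,rmB)", "ball_in(b5,rmA)", "free(right)", "robot_in(rmB)"]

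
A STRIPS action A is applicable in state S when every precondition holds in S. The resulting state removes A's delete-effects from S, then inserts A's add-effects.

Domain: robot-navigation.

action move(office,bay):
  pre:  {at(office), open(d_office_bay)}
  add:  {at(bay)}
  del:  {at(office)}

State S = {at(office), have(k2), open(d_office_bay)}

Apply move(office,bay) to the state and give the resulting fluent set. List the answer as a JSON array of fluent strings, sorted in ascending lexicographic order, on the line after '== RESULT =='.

Compute (S \ del) ∪ add:
  pre ⊆ S: {at(office), open(d_office_bay)} ⊆ S  — applicable
  S \ del = {have(k2), open(d_office_bay)}
  ∪ add   = {at(bay), have(k2), open(d_office_bay)}

== RESULT ==
["at(bay)", "have(k2)", "open(d_office_bay)"]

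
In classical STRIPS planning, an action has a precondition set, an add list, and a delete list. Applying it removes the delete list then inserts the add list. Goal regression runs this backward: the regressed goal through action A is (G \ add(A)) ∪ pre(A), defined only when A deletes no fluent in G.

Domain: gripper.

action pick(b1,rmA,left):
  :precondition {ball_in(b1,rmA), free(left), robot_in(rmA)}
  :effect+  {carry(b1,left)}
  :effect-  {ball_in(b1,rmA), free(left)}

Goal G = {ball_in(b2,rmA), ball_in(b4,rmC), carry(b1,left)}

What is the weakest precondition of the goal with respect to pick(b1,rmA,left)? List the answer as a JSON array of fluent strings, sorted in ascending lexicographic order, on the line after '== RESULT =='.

Regress:
  G ∩ del = {}  (empty — regression defined)
  G \ add = {ball_in(b2,rmA), ball_in(b4,rmC), carry(b1,left)} \ {carry(b1,left)} = {ball_in(b2,rmA), ball_in(b4,rmC)}
  ∪ pre   = {ball_in(b2,rmA), ball_in(b4,rmC)} ∪ {ball_in(b1,rmA), free(left), robot_in(rmA)}
          = {ball_in(b1,rmA), ball_in(b2,rmA), ball_in(b4,rmC), free(left), robot_in(rmA)}

== RESULT ==
["ball_in(b1,rmA)", "ball_in(b2,rmA)", "ball_in(b4,rmC)", "free(left)", "robot_in(rmA)"]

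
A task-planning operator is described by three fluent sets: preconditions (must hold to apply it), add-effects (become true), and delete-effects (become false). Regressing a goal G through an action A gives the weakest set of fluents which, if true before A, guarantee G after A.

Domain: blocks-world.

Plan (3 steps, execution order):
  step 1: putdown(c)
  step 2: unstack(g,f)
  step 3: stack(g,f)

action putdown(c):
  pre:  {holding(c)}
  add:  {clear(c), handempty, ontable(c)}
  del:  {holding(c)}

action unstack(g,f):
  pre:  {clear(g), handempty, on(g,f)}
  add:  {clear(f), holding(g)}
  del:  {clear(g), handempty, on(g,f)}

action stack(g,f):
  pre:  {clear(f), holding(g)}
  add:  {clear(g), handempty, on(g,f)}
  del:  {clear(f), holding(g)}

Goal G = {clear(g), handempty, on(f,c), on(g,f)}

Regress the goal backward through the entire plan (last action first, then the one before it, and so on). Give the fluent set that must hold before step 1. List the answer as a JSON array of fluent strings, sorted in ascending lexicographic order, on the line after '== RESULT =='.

Work backward from the goal:
  through step 3 (stack(g,f)): drop {clear(g), handempty, on(g,f)}, keep {on(f,c)}, require {clear(f), holding(g)}
    → {clear(f), holding(g), on(f,c)}
  through step 2 (unstack(g,f)): drop {clear(f), holding(g)}, keep {on(f,c)}, require {clear(g), handempty, on(g,f)}
    → {clear(g), handempty, on(f,c), on(g,f)}
  through step 1 (putdown(c)): drop {handempty}, keep {clear(g), on(f,c), on(g,f)}, require {holding(c)}
    → {clear(g), holding(c), on(f,c), on(g,f)}

== RESULT ==
["clear(g)", "holding(c)", "on(f,c)", "on(g,f)"]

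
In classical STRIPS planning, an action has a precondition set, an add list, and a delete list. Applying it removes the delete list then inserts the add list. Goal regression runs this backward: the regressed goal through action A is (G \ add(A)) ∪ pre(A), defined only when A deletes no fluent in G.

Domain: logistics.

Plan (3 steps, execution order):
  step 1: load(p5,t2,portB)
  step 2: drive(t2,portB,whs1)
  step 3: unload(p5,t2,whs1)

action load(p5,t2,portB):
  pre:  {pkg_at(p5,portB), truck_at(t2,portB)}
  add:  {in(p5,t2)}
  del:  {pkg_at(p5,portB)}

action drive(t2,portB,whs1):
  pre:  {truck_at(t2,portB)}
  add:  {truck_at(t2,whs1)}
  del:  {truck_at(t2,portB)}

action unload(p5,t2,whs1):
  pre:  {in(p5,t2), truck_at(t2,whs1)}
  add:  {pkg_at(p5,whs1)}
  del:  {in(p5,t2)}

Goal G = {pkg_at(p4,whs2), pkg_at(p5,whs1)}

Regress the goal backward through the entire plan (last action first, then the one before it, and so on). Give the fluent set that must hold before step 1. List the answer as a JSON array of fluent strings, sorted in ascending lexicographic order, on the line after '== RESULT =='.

Regress step by step:
  through step 3 (unload(p5,t2,whs1)): drop {pkg_at(p5,whs1)}, keep {pkg_at(p4,whs2)}, require {in(p5,t2), truck_at(t2,whs1)}
    → {in(p5,t2), pkg_at(p4,whs2), truck_at(t2,whs1)}
  through step 2 (drive(t2,portB,whs1)): drop {truck_at(t2,whs1)}, keep {in(p5,t2), pkg_at(p4,whs2)}, require {truck_at(t2,portB)}
    → {in(p5,t2), pkg_at(p4,whs2), truck_at(t2,portB)}
  through step 1 (load(p5,t2,portB)): drop {in(p5,t2)}, keep {pkg_at(p4,whs2), truck_at(t2,portB)}, require {pkg_at(p5,portB), truck_at(t2,portB)}
    → {pkg_at(p4,whs2), pkg_at(p5,portB), truck_at(t2,portB)}

== RESULT ==
["pkg_at(p4,whs2)", "pkg_at(p5,portB)", "truck_at(t2,portB)"]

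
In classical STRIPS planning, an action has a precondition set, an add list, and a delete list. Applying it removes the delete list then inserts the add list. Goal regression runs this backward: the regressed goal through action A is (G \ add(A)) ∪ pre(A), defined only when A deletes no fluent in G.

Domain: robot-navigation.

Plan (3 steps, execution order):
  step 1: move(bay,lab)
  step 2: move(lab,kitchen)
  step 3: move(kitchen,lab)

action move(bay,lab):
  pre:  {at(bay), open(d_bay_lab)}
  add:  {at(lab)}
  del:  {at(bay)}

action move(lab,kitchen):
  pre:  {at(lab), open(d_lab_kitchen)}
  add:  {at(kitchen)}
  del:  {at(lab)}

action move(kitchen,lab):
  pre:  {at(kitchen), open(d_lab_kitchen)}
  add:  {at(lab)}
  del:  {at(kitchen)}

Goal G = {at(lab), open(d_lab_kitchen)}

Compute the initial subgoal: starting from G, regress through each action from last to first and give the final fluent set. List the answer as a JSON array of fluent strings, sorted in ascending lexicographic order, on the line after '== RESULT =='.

Work backward from the goal:
  through step 3 (move(kitchen,lab)): drop {at(lab)}, keep {open(d_lab_kitchen)}, require {at(kitchen), open(d_lab_kitchen)}
    → {at(kitchen), open(d_lab_kitchen)}
  through step 2 (move(lab,kitchen)): drop {at(kitchen)}, keep {open(d_lab_kitchen)}, require {at(lab), open(d_lab_kitchen)}
    → {at(lab), open(d_lab_kitchen)}
  through step 1 (move(bay,lab)): drop {at(lab)}, keep {open(d_lab_kitchen)}, require {at(bay), open(d_bay_lab)}
    → {at(bay), open(d_bay_lab), open(d_lab_kitchen)}

== RESULT ==
["at(bay)", "open(d_bay_lab)", "open(d_lab_kitchen)"]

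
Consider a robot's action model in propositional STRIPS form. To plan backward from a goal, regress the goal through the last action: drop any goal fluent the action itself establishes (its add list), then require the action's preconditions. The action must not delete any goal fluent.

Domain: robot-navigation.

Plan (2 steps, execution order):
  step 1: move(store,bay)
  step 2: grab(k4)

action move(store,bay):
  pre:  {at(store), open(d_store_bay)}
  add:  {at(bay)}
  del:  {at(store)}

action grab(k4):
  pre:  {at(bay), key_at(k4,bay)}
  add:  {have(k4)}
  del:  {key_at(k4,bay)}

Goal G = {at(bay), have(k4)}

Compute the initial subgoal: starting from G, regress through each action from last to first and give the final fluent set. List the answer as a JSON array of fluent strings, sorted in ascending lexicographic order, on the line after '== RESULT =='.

Work backward from the goal:
  through step 2 (grab(k4)): drop {have(k4)}, keep {at(bay)}, require {at(bay), key_at(k4,bay)}
    → {at(bay), key_at(k4,bay)}
  through step 1 (move(store,bay)): drop {at(bay)}, keep {key_at(k4,bay)}, require {at(store), open(d_store_bay)}
    → {at(store), key_at(k4,bay), open(d_store_bay)}

== RESULT ==
["at(store)", "key_at(k4,bay)", "open(d_store_bay)"]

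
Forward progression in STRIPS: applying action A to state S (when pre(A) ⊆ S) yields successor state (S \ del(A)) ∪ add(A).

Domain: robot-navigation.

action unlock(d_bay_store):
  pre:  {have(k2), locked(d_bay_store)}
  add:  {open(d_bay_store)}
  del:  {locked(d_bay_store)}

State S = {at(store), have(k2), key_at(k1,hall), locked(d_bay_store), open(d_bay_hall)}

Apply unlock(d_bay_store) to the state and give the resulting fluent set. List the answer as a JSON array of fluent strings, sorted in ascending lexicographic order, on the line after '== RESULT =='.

Compute (S \ del) ∪ add:
  pre ⊆ S: {have(k2), locked(d_bay_store)} ⊆ S  — applicable
  S \ del = {at(store), have(k2), key_at(k1,hall), open(d_bay_hall)}
  ∪ add   = {at(store), have(k2), key_at(k1,hall), open(d_bay_hall), open(d_bay_store)}

== RESULT ==
["at(store)", "have(k2)", "key_at(k1,hall)", "open(d_bay_hall)", "open(d_bay_store)"]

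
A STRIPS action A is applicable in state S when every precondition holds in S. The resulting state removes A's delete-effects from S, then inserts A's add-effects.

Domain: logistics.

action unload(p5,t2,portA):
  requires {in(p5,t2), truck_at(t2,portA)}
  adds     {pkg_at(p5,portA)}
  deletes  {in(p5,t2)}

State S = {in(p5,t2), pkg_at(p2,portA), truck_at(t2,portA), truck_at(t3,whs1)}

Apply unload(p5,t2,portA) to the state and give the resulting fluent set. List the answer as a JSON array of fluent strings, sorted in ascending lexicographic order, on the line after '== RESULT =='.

Progress:
  pre ⊆ S: {in(p5,t2), truck_at(t2,portA)} ⊆ S  — applicable
  S \ del = {pkg_at(p2,portA), truck_at(t2,portA), truck_at(t3,whs1)}
  ∪ add   = {pkg_at(p2,portA), pkg_at(p5,portA), truck_at(t2,portA), truck_at(t3,whs1)}

== RESULT ==
["pkg_at(p2,portA)", "pkg_at(p5,portA)", "truck_at(t2,portA)", "truck_at(t3,whs1)"]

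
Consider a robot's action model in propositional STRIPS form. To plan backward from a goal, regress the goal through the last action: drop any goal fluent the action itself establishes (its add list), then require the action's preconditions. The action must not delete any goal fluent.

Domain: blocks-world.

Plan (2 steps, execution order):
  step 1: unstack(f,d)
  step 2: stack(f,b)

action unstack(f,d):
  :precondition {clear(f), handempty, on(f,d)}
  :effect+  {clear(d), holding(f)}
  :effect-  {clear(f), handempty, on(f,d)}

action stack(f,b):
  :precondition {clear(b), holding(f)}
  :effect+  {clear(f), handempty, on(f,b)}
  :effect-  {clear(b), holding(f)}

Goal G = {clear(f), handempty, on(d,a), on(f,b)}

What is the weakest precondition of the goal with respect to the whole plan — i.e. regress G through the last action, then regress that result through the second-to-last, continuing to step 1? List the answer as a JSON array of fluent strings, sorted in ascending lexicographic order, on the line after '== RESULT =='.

Regress step by step:
  through step 2 (stack(f,b)): drop {clear(f), handempty, on(f,b)}, keep {on(d,a)}, require {clear(b), holding(f)}
    → {clear(b), holding(f), on(d,a)}
  through step 1 (unstack(f,d)): drop {holding(f)}, keep {clear(b), on(d,a)}, require {clear(f), handempty, on(f,d)}
    → {clear(b), clear(f), handempty, on(d,a), on(f,d)}

== RESULT ==
["clear(b)", "clear(f)", "handempty", "on(d,a)", "on(f,d)"]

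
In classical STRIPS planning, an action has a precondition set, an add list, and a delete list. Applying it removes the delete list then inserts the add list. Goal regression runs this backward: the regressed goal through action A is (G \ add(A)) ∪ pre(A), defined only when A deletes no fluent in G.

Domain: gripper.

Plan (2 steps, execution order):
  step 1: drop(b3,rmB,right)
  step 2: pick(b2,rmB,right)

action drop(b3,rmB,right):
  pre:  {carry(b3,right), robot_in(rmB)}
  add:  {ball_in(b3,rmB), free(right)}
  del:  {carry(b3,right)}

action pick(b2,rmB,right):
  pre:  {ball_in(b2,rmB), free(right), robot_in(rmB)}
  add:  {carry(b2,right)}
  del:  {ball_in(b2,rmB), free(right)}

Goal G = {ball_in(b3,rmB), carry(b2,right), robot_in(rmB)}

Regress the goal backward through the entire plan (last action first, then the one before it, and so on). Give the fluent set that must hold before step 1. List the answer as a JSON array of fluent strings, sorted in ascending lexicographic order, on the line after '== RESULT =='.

Work backward from the goal:
  through step 2 (pick(b2,rmB,right)): drop {carry(b2,right)}, keep {ball_in(b3,rmB), robot_in(rmB)}, require {ball_in(b2,rmB), free(right), robot_in(rmB)}
    → {ball_in(b2,rmB), ball_in(b3,rmB), free(right), robot_in(rmB)}
  through step 1 (drop(b3,rmB,right)): drop {ball_in(b3,rmB), free(right)}, keep {ball_in(b2,rmB), robot_in(rmB)}, require {carry(b3,right), robot_in(rmB)}
    → {ball_in(b2,rmB), carry(b3,right), robot_in(rmB)}

== RESULT ==
["ball_in(b2,rmB)", "carry(b3,right)", "robot_in(rmB)"]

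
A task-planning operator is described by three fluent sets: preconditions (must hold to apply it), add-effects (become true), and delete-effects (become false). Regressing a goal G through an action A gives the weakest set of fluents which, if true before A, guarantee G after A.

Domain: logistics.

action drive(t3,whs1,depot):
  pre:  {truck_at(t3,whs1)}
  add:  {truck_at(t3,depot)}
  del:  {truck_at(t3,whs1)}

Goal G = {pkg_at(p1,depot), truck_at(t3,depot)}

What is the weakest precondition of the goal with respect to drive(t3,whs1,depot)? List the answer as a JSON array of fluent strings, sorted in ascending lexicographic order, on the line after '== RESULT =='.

Compute (G \ add) ∪ pre:
  G ∩ del = {}  (empty — regression defined)
  G \ add = {pkg_at(p1,depot), truck_at(t3,depot)} \ {truck_at(t3,depot)} = {pkg_at(p1,depot)}
  ∪ pre   = {pkg_at(p1,depot)} ∪ {truck_at(t3,whs1)}
          = {pkg_at(p1,depot), truck_at(t3,whs1)}

== RESULT ==
["pkg_at(p1,depot)", "truck_at(t3,whs1)"]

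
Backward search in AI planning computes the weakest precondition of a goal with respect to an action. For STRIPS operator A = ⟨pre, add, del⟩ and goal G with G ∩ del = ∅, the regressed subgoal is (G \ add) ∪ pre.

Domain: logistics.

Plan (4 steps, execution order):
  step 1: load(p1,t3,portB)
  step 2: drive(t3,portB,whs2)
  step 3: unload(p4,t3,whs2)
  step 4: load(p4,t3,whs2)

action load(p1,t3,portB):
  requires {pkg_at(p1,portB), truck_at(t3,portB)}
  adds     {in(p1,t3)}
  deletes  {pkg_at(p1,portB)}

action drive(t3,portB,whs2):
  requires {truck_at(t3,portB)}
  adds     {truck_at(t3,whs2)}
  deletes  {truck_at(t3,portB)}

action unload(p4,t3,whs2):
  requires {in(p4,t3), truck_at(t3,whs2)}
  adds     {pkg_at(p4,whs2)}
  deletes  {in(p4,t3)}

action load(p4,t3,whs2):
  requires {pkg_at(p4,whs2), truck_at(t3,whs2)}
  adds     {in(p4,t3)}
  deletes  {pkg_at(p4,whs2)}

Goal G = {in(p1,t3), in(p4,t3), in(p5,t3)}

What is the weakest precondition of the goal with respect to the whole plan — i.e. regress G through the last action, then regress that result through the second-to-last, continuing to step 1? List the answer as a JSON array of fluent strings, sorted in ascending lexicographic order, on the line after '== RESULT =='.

Work backward from the goal:
  through step 4 (load(p4,t3,whs2)): drop {in(p4,t3)}, keep {in(p1,t3), in(p5,t3)}, require {pkg_at(p4,whs2), truck_at(t3,whs2)}
    → {in(p1,t3), in(p5,t3), pkg_at(p4,whs2), truck_at(t3,whs2)}
  through step 3 (unload(p4,t3,whs2)): drop {pkg_at(p4,whs2)}, keep {in(p1,t3), in(p5,t3), truck_at(t3,whs2)}, require {in(p4,t3), truck_at(t3,whs2)}
    → {in(p1,t3), in(p4,t3), in(p5,t3), truck_at(t3,whs2)}
  through step 2 (drive(t3,portB,whs2)): drop {truck_at(t3,whs2)}, keep {in(p1,t3), in(p4,t3), in(p5,t3)}, require {truck_at(t3,portB)}
    → {in(p1,t3), in(p4,t3), in(p5,t3), truck_at(t3,portB)}
  through step 1 (load(p1,t3,portB)): drop {in(p1,t3)}, keep {in(p4,t3), in(p5,t3), truck_at(t3,portB)}, require {pkg_at(p1,portB), truck_at(t3,portB)}
    → {in(p4,t3), in(p5,t3), pkg_at(p1,portB), truck_at(t3,portB)}

== RESULT ==
["in(p4,t3)", "in(p5,t3)", "pkg_at(p1,portB)", "truck_at(t3,portB)"]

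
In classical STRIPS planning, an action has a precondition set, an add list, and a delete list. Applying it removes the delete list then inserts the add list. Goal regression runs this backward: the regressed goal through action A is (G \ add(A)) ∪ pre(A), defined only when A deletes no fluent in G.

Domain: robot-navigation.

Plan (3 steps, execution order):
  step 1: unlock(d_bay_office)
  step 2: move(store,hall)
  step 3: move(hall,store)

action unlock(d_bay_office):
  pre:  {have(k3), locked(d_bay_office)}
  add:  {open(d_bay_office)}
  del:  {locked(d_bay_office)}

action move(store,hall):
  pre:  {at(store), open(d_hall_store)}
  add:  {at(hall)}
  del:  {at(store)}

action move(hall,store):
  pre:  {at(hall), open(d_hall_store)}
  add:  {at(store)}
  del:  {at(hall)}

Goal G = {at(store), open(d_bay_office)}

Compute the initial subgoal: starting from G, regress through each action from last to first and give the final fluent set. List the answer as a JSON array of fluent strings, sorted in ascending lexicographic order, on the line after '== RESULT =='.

Work backward from the goal:
  through step 3 (move(hall,store)): drop {at(store)}, keep {open(d_bay_office)}, require {at(hall), open(d_hall_store)}
    → {at(hall), open(d_bay_office), open(d_hall_store)}
  through step 2 (move(store,hall)): drop {at(hall)}, keep {open(d_bay_office), open(d_hall_store)}, require {at(store), open(d_hall_store)}
    → {at(store), open(d_bay_office), open(d_hall_store)}
  through step 1 (unlock(d_bay_office)): drop {open(d_bay_office)}, keep {at(store), open(d_hall_store)}, require {have(k3), locked(d_bay_office)}
    → {at(store), have(k3), locked(d_bay_office), open(d_hall_store)}

== RESULT ==
["at(store)", "have(k3)", "locked(d_bay_office)", "open(d_hall_store)"]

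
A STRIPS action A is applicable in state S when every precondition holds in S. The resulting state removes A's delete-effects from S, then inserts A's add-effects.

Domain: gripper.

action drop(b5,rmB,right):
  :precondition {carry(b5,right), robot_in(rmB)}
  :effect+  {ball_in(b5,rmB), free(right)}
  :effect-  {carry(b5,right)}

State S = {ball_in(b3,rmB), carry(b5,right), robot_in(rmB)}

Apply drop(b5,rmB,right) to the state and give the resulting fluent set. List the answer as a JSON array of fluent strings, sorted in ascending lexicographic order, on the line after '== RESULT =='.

Compute (S \ del) ∪ add:
  pre ⊆ S: {carry(b5,right), robot_in(rmB)} ⊆ S  — applicable
  S \ del = {ball_in(b3,rmB), robot_in(rmB)}
  ∪ add   = {ball_in(b3,rmB), ball_in(b5,rmB), free(right), robot_in(rmB)}

== RESULT ==
["ball_in(b3,rmB)", "ball_in(b5,rmB)", "free(right)", "robot_in(rmB)"]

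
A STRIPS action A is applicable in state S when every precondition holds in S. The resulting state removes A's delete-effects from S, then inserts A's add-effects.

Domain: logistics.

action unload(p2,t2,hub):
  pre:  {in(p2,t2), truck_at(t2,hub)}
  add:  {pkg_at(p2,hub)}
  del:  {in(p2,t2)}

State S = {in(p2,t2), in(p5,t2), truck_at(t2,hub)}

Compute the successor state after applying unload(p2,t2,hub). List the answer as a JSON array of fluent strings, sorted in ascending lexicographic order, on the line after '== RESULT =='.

Compute (S \ del) ∪ add:
  pre ⊆ S: {in(p2,t2), truck_at(t2,hub)} ⊆ S  — applicable
  S \ del = {in(p5,t2), truck_at(t2,hub)}
  ∪ add   = {in(p5,t2), pkg_at(p2,hub), truck_at(t2,hub)}

== RESULT ==
["in(p5,t2)", "pkg_at(p2,hub)", "truck_at(t2,hub)"]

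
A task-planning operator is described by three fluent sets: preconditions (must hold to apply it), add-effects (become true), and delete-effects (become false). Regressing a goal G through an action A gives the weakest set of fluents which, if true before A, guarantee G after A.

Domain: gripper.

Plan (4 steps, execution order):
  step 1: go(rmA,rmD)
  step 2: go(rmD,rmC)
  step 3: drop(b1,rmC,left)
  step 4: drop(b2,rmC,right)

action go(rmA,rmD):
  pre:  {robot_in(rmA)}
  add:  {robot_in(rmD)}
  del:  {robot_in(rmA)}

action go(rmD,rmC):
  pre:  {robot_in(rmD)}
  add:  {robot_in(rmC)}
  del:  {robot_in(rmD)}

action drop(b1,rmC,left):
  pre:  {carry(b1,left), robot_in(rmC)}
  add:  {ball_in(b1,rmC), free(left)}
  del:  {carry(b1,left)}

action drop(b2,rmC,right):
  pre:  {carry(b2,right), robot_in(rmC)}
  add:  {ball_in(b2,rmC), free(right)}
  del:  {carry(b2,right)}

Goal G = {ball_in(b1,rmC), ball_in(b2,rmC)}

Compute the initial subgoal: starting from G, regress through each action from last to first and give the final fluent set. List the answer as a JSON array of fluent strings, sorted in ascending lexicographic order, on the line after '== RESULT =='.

Work backward from the goal:
  through step 4 (drop(b2,rmC,right)): drop {ball_in(b2,rmC)}, keep {ball_in(b1,rmC)}, require {carry(b2,right), robot_in(rmC)}
    → {ball_in(b1,rmC), carry(b2,right), robot_in(rmC)}
  through step 3 (drop(b1,rmC,left)): drop {ball_in(b1,rmC)}, keep {carry(b2,right), robot_in(rmC)}, require {carry(b1,left), robot_in(rmC)}
    → {carry(b1,left), carry(b2,right), robot_in(rmC)}
  through step 2 (go(rmD,rmC)): drop {robot_in(rmC)}, keep {carry(b1,left), carry(b2,right)}, require {robot_in(rmD)}
    → {carry(b1,left), carry(b2,right), robot_in(rmD)}
  through step 1 (go(rmA,rmD)): drop {robot_in(rmD)}, keep {carry(b1,left), carry(b2,right)}, require {robot_in(rmA)}
    → {carry(b1,left), carry(b2,right), robot_in(rmA)}

== RESULT ==
["carry(b1,left)", "carry(b2,right)", "robot_in(rmA)"]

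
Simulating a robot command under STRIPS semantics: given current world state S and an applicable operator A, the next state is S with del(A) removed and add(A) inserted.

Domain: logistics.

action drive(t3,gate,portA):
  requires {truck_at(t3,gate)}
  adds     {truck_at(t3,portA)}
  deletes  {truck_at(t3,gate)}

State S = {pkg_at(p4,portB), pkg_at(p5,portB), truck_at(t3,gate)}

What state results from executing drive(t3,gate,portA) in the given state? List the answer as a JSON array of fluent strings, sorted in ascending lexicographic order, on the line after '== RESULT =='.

Progress:
  pre ⊆ S: {truck_at(t3,gate)} ⊆ S  — applicable
  S \ del = {pkg_at(p4,portB), pkg_at(p5,portB)}
  ∪ add   = {pkg_at(p4,portB), pkg_at(p5,portB), truck_at(t3,portA)}

== RESULT ==
["pkg_at(p4,portB)", "pkg_at(p5,portB)", "truck_at(t3,portA)"]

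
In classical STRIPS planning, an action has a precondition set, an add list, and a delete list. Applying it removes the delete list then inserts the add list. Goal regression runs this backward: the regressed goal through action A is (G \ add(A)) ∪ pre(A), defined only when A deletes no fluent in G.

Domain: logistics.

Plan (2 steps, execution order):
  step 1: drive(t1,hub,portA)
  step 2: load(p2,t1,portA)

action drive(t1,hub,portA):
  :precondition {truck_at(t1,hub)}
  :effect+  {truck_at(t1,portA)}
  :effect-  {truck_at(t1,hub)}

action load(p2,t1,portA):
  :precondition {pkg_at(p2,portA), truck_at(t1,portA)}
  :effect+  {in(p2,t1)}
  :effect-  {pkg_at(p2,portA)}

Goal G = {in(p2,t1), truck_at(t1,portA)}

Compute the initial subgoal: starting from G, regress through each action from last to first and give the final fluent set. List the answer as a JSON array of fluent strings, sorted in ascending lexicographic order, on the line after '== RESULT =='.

Work backward from the goal:
  through step 2 (load(p2,t1,portA)): drop {in(p2,t1)}, keep {truck_at(t1,portA)}, require {pkg_at(p2,portA), truck_at(t1,portA)}
    → {pkg_at(p2,portA), truck_at(t1,portA)}
  through step 1 (drive(t1,hub,portA)): drop {truck_at(t1,portA)}, keep {pkg_at(p2,portA)}, require {truck_at(t1,hub)}
    → {pkg_at(p2,portA), truck_at(t1,hub)}

== RESULT ==
["pkg_at(p2,portA)", "truck_at(t1,hub)"]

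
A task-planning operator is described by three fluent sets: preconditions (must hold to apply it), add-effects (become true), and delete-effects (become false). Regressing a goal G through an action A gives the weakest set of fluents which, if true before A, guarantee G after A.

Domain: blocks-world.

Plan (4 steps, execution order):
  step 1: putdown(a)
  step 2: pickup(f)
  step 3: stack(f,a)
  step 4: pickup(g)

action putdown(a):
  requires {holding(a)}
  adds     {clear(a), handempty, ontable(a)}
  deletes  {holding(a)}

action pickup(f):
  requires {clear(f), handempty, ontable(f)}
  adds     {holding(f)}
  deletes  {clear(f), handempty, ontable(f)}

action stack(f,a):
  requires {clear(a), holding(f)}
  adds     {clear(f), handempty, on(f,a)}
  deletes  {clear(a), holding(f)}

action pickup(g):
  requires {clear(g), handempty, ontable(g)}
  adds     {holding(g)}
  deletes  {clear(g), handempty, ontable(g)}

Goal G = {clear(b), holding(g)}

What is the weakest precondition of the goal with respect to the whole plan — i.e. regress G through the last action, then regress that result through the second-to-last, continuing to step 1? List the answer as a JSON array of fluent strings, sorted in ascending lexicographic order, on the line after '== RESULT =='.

Work backward from the goal:
  through step 4 (pickup(g)): drop {holding(g)}, keep {clear(b)}, require {clear(g), handempty, ontable(g)}
    → {clear(b), clear(g), handempty, ontable(g)}
  through step 3 (stack(f,a)): drop {handempty}, keep {clear(b), clear(g), ontable(g)}, require {clear(a), holding(f)}
    → {clear(a), clear(b), clear(g), holding(f), ontable(g)}
  through step 2 (pickup(f)): drop {holding(f)}, keep {clear(a), clear(b), clear(g), ontable(g)}, require {clear(f), handempty, ontable(f)}
    → {clear(a), clear(b), clear(f), clear(g), handempty, ontable(f), ontable(g)}
  through step 1 (putdown(a)): drop {clear(a), handempty}, keep {clear(b), clear(f), clear(g), ontable(f), ontable(g)}, require {holding(a)}
    → {clear(b), clear(f), clear(g), holding(a), ontable(f), ontable(g)}

== RESULT ==
["clear(b)", "clear(f)", "clear(g)", "holding(a)", "ontable(f)", "ontable(g)"]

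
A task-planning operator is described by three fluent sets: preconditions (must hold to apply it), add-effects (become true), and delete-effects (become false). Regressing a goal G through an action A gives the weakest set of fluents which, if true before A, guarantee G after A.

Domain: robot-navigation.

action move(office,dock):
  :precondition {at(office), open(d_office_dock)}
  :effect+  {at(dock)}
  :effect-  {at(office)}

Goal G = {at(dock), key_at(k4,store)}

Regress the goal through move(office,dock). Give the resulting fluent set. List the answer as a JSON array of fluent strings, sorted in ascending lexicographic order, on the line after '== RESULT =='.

Regress:
  G ∩ del = {}  (empty — regression defined)
  G \ add = {at(dock), key_at(k4,store)} \ {at(dock)} = {key_at(k4,store)}
  ∪ pre   = {key_at(k4,store)} ∪ {at(office), open(d_office_dock)}
          = {at(office), key_at(k4,store), open(d_office_dock)}

== RESULT ==
["at(office)", "key_at(k4,store)", "open(d_office_dock)"]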